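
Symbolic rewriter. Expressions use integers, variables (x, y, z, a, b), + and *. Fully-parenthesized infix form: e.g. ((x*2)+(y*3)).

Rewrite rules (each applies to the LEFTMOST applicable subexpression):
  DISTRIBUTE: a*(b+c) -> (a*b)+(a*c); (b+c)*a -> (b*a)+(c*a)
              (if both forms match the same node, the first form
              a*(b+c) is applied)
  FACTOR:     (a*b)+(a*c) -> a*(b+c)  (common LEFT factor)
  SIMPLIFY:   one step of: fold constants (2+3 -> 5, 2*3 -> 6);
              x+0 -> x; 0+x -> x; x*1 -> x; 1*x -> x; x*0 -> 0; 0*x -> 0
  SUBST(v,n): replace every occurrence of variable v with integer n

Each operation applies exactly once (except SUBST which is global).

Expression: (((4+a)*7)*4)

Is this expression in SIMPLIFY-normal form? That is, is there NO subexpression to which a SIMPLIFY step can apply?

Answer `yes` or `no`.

Expression: (((4+a)*7)*4)
Scanning for simplifiable subexpressions (pre-order)...
  at root: (((4+a)*7)*4) (not simplifiable)
  at L: ((4+a)*7) (not simplifiable)
  at LL: (4+a) (not simplifiable)
Result: no simplifiable subexpression found -> normal form.

Answer: yes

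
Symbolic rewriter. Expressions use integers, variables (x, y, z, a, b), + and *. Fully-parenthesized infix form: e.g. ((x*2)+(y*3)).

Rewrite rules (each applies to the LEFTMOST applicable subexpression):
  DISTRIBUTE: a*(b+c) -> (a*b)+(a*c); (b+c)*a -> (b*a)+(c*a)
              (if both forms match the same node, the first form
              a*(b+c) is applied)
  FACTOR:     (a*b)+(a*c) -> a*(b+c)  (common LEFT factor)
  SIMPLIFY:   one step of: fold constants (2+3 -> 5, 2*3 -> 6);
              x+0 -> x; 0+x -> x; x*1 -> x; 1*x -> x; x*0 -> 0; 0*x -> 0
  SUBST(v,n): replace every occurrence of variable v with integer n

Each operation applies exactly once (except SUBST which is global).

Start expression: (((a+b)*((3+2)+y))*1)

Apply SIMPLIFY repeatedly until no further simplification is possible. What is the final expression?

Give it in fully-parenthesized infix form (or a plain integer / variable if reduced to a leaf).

Start: (((a+b)*((3+2)+y))*1)
Step 1: at root: (((a+b)*((3+2)+y))*1) -> ((a+b)*((3+2)+y)); overall: (((a+b)*((3+2)+y))*1) -> ((a+b)*((3+2)+y))
Step 2: at RL: (3+2) -> 5; overall: ((a+b)*((3+2)+y)) -> ((a+b)*(5+y))
Fixed point: ((a+b)*(5+y))

Answer: ((a+b)*(5+y))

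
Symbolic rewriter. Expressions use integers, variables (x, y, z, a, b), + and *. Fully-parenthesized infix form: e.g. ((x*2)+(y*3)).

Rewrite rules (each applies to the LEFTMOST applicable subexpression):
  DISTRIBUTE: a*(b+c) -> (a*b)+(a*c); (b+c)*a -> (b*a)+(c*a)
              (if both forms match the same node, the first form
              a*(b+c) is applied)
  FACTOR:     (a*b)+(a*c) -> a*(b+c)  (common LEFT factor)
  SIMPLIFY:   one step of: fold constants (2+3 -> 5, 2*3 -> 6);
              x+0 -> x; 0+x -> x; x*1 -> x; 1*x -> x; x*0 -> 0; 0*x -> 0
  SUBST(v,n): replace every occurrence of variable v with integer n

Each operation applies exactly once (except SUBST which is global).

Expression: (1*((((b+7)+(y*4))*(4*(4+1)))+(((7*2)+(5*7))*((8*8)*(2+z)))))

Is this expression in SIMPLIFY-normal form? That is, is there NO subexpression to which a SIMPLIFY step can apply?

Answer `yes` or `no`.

Answer: no

Derivation:
Expression: (1*((((b+7)+(y*4))*(4*(4+1)))+(((7*2)+(5*7))*((8*8)*(2+z)))))
Scanning for simplifiable subexpressions (pre-order)...
  at root: (1*((((b+7)+(y*4))*(4*(4+1)))+(((7*2)+(5*7))*((8*8)*(2+z))))) (SIMPLIFIABLE)
  at R: ((((b+7)+(y*4))*(4*(4+1)))+(((7*2)+(5*7))*((8*8)*(2+z)))) (not simplifiable)
  at RL: (((b+7)+(y*4))*(4*(4+1))) (not simplifiable)
  at RLL: ((b+7)+(y*4)) (not simplifiable)
  at RLLL: (b+7) (not simplifiable)
  at RLLR: (y*4) (not simplifiable)
  at RLR: (4*(4+1)) (not simplifiable)
  at RLRR: (4+1) (SIMPLIFIABLE)
  at RR: (((7*2)+(5*7))*((8*8)*(2+z))) (not simplifiable)
  at RRL: ((7*2)+(5*7)) (not simplifiable)
  at RRLL: (7*2) (SIMPLIFIABLE)
  at RRLR: (5*7) (SIMPLIFIABLE)
  at RRR: ((8*8)*(2+z)) (not simplifiable)
  at RRRL: (8*8) (SIMPLIFIABLE)
  at RRRR: (2+z) (not simplifiable)
Found simplifiable subexpr at path root: (1*((((b+7)+(y*4))*(4*(4+1)))+(((7*2)+(5*7))*((8*8)*(2+z)))))
One SIMPLIFY step would give: ((((b+7)+(y*4))*(4*(4+1)))+(((7*2)+(5*7))*((8*8)*(2+z))))
-> NOT in normal form.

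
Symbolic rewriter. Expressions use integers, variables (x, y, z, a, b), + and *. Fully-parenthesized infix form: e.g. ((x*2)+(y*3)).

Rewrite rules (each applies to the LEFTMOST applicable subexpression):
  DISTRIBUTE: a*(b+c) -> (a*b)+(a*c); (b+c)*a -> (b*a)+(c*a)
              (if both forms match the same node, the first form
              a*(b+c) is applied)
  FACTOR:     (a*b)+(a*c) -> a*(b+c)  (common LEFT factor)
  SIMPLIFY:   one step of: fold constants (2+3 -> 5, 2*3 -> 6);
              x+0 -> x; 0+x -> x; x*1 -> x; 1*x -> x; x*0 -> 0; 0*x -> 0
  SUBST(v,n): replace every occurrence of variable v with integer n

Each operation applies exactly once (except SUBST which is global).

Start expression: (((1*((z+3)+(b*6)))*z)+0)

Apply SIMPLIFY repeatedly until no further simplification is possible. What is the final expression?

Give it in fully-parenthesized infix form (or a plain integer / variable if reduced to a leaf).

Start: (((1*((z+3)+(b*6)))*z)+0)
Step 1: at root: (((1*((z+3)+(b*6)))*z)+0) -> ((1*((z+3)+(b*6)))*z); overall: (((1*((z+3)+(b*6)))*z)+0) -> ((1*((z+3)+(b*6)))*z)
Step 2: at L: (1*((z+3)+(b*6))) -> ((z+3)+(b*6)); overall: ((1*((z+3)+(b*6)))*z) -> (((z+3)+(b*6))*z)
Fixed point: (((z+3)+(b*6))*z)

Answer: (((z+3)+(b*6))*z)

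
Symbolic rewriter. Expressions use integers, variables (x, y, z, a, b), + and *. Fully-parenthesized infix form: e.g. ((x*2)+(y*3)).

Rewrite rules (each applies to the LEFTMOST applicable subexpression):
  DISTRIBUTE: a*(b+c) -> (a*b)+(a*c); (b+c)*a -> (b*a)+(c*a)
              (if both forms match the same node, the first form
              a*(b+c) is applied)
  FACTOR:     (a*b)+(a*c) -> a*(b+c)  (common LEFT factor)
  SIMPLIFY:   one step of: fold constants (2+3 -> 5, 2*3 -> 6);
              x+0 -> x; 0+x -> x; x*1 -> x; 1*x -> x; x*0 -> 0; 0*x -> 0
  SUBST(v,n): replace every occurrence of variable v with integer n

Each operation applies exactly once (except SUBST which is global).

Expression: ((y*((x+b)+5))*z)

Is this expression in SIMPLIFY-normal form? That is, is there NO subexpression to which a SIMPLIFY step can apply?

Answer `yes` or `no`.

Expression: ((y*((x+b)+5))*z)
Scanning for simplifiable subexpressions (pre-order)...
  at root: ((y*((x+b)+5))*z) (not simplifiable)
  at L: (y*((x+b)+5)) (not simplifiable)
  at LR: ((x+b)+5) (not simplifiable)
  at LRL: (x+b) (not simplifiable)
Result: no simplifiable subexpression found -> normal form.

Answer: yes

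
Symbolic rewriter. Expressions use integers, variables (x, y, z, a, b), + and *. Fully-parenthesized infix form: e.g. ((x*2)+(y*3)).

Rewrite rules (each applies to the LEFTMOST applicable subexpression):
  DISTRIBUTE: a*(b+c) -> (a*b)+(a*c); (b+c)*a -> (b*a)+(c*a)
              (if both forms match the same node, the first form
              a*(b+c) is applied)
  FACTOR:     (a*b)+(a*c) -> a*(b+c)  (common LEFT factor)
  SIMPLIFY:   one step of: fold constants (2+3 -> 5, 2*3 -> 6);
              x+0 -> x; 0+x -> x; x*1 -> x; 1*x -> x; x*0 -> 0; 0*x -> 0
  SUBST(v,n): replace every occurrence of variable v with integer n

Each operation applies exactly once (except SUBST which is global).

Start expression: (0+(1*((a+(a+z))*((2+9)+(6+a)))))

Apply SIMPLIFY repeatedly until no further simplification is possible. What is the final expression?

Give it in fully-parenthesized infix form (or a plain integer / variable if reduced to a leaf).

Start: (0+(1*((a+(a+z))*((2+9)+(6+a)))))
Step 1: at root: (0+(1*((a+(a+z))*((2+9)+(6+a))))) -> (1*((a+(a+z))*((2+9)+(6+a)))); overall: (0+(1*((a+(a+z))*((2+9)+(6+a))))) -> (1*((a+(a+z))*((2+9)+(6+a))))
Step 2: at root: (1*((a+(a+z))*((2+9)+(6+a)))) -> ((a+(a+z))*((2+9)+(6+a))); overall: (1*((a+(a+z))*((2+9)+(6+a)))) -> ((a+(a+z))*((2+9)+(6+a)))
Step 3: at RL: (2+9) -> 11; overall: ((a+(a+z))*((2+9)+(6+a))) -> ((a+(a+z))*(11+(6+a)))
Fixed point: ((a+(a+z))*(11+(6+a)))

Answer: ((a+(a+z))*(11+(6+a)))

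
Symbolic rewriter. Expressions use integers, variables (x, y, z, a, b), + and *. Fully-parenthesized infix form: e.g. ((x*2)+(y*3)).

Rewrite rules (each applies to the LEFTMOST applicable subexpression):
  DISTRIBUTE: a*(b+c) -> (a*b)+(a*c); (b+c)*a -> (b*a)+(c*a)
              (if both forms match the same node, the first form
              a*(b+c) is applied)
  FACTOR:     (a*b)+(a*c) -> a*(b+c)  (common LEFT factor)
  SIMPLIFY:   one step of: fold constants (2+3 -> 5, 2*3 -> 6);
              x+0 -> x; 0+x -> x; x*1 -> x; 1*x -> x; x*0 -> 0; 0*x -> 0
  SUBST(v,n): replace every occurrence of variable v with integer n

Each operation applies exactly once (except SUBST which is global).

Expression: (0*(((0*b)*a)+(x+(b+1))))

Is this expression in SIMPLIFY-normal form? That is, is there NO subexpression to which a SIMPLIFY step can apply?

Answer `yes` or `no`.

Answer: no

Derivation:
Expression: (0*(((0*b)*a)+(x+(b+1))))
Scanning for simplifiable subexpressions (pre-order)...
  at root: (0*(((0*b)*a)+(x+(b+1)))) (SIMPLIFIABLE)
  at R: (((0*b)*a)+(x+(b+1))) (not simplifiable)
  at RL: ((0*b)*a) (not simplifiable)
  at RLL: (0*b) (SIMPLIFIABLE)
  at RR: (x+(b+1)) (not simplifiable)
  at RRR: (b+1) (not simplifiable)
Found simplifiable subexpr at path root: (0*(((0*b)*a)+(x+(b+1))))
One SIMPLIFY step would give: 0
-> NOT in normal form.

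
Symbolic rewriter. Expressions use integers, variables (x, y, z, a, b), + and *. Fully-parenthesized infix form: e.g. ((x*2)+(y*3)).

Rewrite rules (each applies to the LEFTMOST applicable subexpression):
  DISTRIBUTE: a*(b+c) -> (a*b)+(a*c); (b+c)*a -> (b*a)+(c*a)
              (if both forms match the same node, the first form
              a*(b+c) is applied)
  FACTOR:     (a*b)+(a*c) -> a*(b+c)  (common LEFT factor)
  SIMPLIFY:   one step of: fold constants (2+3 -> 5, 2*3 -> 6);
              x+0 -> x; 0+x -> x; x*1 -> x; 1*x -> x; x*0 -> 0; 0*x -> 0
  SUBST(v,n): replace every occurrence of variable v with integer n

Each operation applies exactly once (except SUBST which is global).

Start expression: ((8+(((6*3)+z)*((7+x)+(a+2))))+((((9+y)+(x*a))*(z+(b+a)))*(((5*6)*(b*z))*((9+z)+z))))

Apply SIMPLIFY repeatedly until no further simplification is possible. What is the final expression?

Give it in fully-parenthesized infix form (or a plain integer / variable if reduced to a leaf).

Start: ((8+(((6*3)+z)*((7+x)+(a+2))))+((((9+y)+(x*a))*(z+(b+a)))*(((5*6)*(b*z))*((9+z)+z))))
Step 1: at LRLL: (6*3) -> 18; overall: ((8+(((6*3)+z)*((7+x)+(a+2))))+((((9+y)+(x*a))*(z+(b+a)))*(((5*6)*(b*z))*((9+z)+z)))) -> ((8+((18+z)*((7+x)+(a+2))))+((((9+y)+(x*a))*(z+(b+a)))*(((5*6)*(b*z))*((9+z)+z))))
Step 2: at RRLL: (5*6) -> 30; overall: ((8+((18+z)*((7+x)+(a+2))))+((((9+y)+(x*a))*(z+(b+a)))*(((5*6)*(b*z))*((9+z)+z)))) -> ((8+((18+z)*((7+x)+(a+2))))+((((9+y)+(x*a))*(z+(b+a)))*((30*(b*z))*((9+z)+z))))
Fixed point: ((8+((18+z)*((7+x)+(a+2))))+((((9+y)+(x*a))*(z+(b+a)))*((30*(b*z))*((9+z)+z))))

Answer: ((8+((18+z)*((7+x)+(a+2))))+((((9+y)+(x*a))*(z+(b+a)))*((30*(b*z))*((9+z)+z))))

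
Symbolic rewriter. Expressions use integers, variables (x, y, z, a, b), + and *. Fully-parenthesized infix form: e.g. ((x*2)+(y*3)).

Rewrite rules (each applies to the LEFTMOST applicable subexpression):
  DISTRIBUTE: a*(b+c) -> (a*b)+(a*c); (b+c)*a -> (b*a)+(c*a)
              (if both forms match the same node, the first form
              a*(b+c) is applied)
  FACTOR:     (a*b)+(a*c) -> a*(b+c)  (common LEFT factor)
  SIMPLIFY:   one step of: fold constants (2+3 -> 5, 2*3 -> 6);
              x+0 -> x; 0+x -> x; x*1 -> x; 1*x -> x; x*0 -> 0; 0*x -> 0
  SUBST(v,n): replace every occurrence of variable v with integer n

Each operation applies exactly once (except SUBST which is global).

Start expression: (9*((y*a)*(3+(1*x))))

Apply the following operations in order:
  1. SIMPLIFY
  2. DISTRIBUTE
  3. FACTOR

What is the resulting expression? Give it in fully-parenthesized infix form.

Start: (9*((y*a)*(3+(1*x))))
Apply SIMPLIFY at RRR (target: (1*x)): (9*((y*a)*(3+(1*x)))) -> (9*((y*a)*(3+x)))
Apply DISTRIBUTE at R (target: ((y*a)*(3+x))): (9*((y*a)*(3+x))) -> (9*(((y*a)*3)+((y*a)*x)))
Apply FACTOR at R (target: (((y*a)*3)+((y*a)*x))): (9*(((y*a)*3)+((y*a)*x))) -> (9*((y*a)*(3+x)))

Answer: (9*((y*a)*(3+x)))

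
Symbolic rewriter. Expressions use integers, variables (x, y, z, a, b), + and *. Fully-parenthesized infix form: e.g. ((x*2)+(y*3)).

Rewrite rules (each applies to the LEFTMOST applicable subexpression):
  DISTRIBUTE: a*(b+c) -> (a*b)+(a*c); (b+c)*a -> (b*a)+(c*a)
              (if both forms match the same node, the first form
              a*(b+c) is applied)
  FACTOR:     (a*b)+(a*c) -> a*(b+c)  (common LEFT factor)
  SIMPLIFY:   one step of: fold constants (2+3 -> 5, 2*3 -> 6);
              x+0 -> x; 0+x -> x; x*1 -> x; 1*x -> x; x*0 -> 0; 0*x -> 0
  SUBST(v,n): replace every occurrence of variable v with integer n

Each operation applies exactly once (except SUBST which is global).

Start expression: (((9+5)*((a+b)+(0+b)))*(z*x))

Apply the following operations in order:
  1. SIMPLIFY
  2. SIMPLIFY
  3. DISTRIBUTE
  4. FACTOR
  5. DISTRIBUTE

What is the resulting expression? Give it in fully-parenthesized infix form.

Answer: (((14*(a+b))+(14*b))*(z*x))

Derivation:
Start: (((9+5)*((a+b)+(0+b)))*(z*x))
Apply SIMPLIFY at LL (target: (9+5)): (((9+5)*((a+b)+(0+b)))*(z*x)) -> ((14*((a+b)+(0+b)))*(z*x))
Apply SIMPLIFY at LRR (target: (0+b)): ((14*((a+b)+(0+b)))*(z*x)) -> ((14*((a+b)+b))*(z*x))
Apply DISTRIBUTE at L (target: (14*((a+b)+b))): ((14*((a+b)+b))*(z*x)) -> (((14*(a+b))+(14*b))*(z*x))
Apply FACTOR at L (target: ((14*(a+b))+(14*b))): (((14*(a+b))+(14*b))*(z*x)) -> ((14*((a+b)+b))*(z*x))
Apply DISTRIBUTE at L (target: (14*((a+b)+b))): ((14*((a+b)+b))*(z*x)) -> (((14*(a+b))+(14*b))*(z*x))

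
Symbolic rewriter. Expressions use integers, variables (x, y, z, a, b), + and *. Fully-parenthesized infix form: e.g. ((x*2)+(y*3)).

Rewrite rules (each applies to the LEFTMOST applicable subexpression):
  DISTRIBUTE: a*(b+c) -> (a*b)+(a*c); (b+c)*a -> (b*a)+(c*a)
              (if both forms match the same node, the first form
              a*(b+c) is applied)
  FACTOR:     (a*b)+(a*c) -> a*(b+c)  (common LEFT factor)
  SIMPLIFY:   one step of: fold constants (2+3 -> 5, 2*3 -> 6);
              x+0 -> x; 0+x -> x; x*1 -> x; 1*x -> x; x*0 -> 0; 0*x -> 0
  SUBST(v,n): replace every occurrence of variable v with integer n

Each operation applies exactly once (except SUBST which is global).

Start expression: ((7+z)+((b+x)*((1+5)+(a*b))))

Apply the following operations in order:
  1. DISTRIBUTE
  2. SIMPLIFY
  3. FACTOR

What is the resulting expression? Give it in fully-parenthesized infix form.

Start: ((7+z)+((b+x)*((1+5)+(a*b))))
Apply DISTRIBUTE at R (target: ((b+x)*((1+5)+(a*b)))): ((7+z)+((b+x)*((1+5)+(a*b)))) -> ((7+z)+(((b+x)*(1+5))+((b+x)*(a*b))))
Apply SIMPLIFY at RLR (target: (1+5)): ((7+z)+(((b+x)*(1+5))+((b+x)*(a*b)))) -> ((7+z)+(((b+x)*6)+((b+x)*(a*b))))
Apply FACTOR at R (target: (((b+x)*6)+((b+x)*(a*b)))): ((7+z)+(((b+x)*6)+((b+x)*(a*b)))) -> ((7+z)+((b+x)*(6+(a*b))))

Answer: ((7+z)+((b+x)*(6+(a*b))))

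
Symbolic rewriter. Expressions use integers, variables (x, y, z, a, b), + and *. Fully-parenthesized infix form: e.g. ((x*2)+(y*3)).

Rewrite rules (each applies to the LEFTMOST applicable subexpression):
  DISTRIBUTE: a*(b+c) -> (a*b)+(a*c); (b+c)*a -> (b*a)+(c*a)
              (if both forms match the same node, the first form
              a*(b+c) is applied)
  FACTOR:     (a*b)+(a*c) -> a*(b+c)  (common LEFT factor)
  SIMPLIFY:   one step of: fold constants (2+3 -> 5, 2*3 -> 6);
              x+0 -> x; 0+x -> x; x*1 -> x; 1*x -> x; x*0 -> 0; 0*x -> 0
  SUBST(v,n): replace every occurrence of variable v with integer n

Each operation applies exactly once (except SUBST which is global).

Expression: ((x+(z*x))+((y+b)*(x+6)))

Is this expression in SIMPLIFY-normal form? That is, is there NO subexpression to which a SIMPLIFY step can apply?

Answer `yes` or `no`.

Answer: yes

Derivation:
Expression: ((x+(z*x))+((y+b)*(x+6)))
Scanning for simplifiable subexpressions (pre-order)...
  at root: ((x+(z*x))+((y+b)*(x+6))) (not simplifiable)
  at L: (x+(z*x)) (not simplifiable)
  at LR: (z*x) (not simplifiable)
  at R: ((y+b)*(x+6)) (not simplifiable)
  at RL: (y+b) (not simplifiable)
  at RR: (x+6) (not simplifiable)
Result: no simplifiable subexpression found -> normal form.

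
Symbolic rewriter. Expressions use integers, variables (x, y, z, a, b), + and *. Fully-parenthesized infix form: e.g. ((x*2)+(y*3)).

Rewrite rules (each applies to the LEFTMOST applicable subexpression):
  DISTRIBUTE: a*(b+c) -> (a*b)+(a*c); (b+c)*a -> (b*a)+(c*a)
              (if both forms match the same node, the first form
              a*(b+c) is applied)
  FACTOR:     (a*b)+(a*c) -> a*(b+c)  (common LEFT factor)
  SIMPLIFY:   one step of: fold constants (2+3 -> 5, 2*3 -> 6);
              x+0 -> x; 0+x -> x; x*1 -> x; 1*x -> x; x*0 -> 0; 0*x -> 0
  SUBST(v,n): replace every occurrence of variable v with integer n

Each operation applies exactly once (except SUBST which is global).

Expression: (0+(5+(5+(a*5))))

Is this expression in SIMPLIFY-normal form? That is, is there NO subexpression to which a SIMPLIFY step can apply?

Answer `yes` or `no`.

Expression: (0+(5+(5+(a*5))))
Scanning for simplifiable subexpressions (pre-order)...
  at root: (0+(5+(5+(a*5)))) (SIMPLIFIABLE)
  at R: (5+(5+(a*5))) (not simplifiable)
  at RR: (5+(a*5)) (not simplifiable)
  at RRR: (a*5) (not simplifiable)
Found simplifiable subexpr at path root: (0+(5+(5+(a*5))))
One SIMPLIFY step would give: (5+(5+(a*5)))
-> NOT in normal form.

Answer: no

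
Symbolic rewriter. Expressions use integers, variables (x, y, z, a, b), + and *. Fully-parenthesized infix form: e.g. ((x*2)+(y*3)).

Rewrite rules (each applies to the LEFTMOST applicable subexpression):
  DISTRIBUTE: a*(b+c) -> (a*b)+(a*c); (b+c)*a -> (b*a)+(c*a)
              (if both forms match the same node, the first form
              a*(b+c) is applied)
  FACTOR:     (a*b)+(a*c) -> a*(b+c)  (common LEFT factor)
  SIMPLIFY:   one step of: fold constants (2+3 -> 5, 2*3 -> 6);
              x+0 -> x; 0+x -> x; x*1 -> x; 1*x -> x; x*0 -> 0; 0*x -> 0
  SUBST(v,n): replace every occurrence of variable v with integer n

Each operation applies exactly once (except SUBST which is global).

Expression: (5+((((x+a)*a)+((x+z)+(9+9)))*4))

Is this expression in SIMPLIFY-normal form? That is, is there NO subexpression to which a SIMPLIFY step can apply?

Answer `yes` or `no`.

Expression: (5+((((x+a)*a)+((x+z)+(9+9)))*4))
Scanning for simplifiable subexpressions (pre-order)...
  at root: (5+((((x+a)*a)+((x+z)+(9+9)))*4)) (not simplifiable)
  at R: ((((x+a)*a)+((x+z)+(9+9)))*4) (not simplifiable)
  at RL: (((x+a)*a)+((x+z)+(9+9))) (not simplifiable)
  at RLL: ((x+a)*a) (not simplifiable)
  at RLLL: (x+a) (not simplifiable)
  at RLR: ((x+z)+(9+9)) (not simplifiable)
  at RLRL: (x+z) (not simplifiable)
  at RLRR: (9+9) (SIMPLIFIABLE)
Found simplifiable subexpr at path RLRR: (9+9)
One SIMPLIFY step would give: (5+((((x+a)*a)+((x+z)+18))*4))
-> NOT in normal form.

Answer: no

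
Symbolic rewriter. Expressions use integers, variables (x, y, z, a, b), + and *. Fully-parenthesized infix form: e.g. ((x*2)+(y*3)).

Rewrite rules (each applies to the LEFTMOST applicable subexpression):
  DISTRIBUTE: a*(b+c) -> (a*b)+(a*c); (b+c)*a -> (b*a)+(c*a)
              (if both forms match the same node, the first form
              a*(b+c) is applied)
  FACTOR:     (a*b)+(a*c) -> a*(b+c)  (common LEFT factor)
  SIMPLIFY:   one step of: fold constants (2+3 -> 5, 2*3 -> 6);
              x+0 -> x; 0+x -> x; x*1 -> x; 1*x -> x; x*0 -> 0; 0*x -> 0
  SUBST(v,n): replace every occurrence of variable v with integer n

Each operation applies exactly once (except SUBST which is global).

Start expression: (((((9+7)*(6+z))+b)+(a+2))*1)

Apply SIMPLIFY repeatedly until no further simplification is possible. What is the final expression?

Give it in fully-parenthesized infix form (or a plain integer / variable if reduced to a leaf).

Start: (((((9+7)*(6+z))+b)+(a+2))*1)
Step 1: at root: (((((9+7)*(6+z))+b)+(a+2))*1) -> ((((9+7)*(6+z))+b)+(a+2)); overall: (((((9+7)*(6+z))+b)+(a+2))*1) -> ((((9+7)*(6+z))+b)+(a+2))
Step 2: at LLL: (9+7) -> 16; overall: ((((9+7)*(6+z))+b)+(a+2)) -> (((16*(6+z))+b)+(a+2))
Fixed point: (((16*(6+z))+b)+(a+2))

Answer: (((16*(6+z))+b)+(a+2))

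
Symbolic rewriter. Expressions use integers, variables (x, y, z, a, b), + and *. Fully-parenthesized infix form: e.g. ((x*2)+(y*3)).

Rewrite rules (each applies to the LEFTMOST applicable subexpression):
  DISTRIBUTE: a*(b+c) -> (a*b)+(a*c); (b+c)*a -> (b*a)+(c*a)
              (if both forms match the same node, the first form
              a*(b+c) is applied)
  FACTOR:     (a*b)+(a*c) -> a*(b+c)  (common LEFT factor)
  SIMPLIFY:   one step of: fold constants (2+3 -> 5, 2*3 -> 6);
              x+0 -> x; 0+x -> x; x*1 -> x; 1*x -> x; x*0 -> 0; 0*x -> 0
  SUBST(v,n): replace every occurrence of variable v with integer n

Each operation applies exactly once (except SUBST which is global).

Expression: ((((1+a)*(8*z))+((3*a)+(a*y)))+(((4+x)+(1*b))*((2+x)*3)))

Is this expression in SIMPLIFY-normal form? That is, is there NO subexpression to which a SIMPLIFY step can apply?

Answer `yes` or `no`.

Answer: no

Derivation:
Expression: ((((1+a)*(8*z))+((3*a)+(a*y)))+(((4+x)+(1*b))*((2+x)*3)))
Scanning for simplifiable subexpressions (pre-order)...
  at root: ((((1+a)*(8*z))+((3*a)+(a*y)))+(((4+x)+(1*b))*((2+x)*3))) (not simplifiable)
  at L: (((1+a)*(8*z))+((3*a)+(a*y))) (not simplifiable)
  at LL: ((1+a)*(8*z)) (not simplifiable)
  at LLL: (1+a) (not simplifiable)
  at LLR: (8*z) (not simplifiable)
  at LR: ((3*a)+(a*y)) (not simplifiable)
  at LRL: (3*a) (not simplifiable)
  at LRR: (a*y) (not simplifiable)
  at R: (((4+x)+(1*b))*((2+x)*3)) (not simplifiable)
  at RL: ((4+x)+(1*b)) (not simplifiable)
  at RLL: (4+x) (not simplifiable)
  at RLR: (1*b) (SIMPLIFIABLE)
  at RR: ((2+x)*3) (not simplifiable)
  at RRL: (2+x) (not simplifiable)
Found simplifiable subexpr at path RLR: (1*b)
One SIMPLIFY step would give: ((((1+a)*(8*z))+((3*a)+(a*y)))+(((4+x)+b)*((2+x)*3)))
-> NOT in normal form.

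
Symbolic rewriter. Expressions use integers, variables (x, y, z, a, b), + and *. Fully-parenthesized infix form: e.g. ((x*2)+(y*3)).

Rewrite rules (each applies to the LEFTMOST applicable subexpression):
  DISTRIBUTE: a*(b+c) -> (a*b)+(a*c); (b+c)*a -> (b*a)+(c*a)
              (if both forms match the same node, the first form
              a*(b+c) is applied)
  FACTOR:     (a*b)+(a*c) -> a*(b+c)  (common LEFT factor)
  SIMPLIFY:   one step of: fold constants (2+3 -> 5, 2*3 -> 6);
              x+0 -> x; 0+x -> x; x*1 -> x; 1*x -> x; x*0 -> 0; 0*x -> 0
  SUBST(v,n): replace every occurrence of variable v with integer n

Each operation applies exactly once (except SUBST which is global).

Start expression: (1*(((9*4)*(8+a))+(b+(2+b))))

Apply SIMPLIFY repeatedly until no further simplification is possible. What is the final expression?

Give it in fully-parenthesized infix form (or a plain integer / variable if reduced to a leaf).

Answer: ((36*(8+a))+(b+(2+b)))

Derivation:
Start: (1*(((9*4)*(8+a))+(b+(2+b))))
Step 1: at root: (1*(((9*4)*(8+a))+(b+(2+b)))) -> (((9*4)*(8+a))+(b+(2+b))); overall: (1*(((9*4)*(8+a))+(b+(2+b)))) -> (((9*4)*(8+a))+(b+(2+b)))
Step 2: at LL: (9*4) -> 36; overall: (((9*4)*(8+a))+(b+(2+b))) -> ((36*(8+a))+(b+(2+b)))
Fixed point: ((36*(8+a))+(b+(2+b)))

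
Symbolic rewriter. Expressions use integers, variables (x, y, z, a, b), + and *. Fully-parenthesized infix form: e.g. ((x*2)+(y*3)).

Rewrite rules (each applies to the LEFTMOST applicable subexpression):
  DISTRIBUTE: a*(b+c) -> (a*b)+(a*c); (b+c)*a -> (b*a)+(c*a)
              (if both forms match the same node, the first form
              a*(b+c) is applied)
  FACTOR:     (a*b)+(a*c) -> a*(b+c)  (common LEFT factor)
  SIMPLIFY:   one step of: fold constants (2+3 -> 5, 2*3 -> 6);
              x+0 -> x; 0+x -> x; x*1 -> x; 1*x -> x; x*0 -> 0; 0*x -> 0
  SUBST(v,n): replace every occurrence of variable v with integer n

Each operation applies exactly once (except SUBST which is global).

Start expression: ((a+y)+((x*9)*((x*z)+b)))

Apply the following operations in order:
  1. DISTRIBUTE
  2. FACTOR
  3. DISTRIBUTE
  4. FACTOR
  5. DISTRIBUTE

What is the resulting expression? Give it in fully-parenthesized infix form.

Start: ((a+y)+((x*9)*((x*z)+b)))
Apply DISTRIBUTE at R (target: ((x*9)*((x*z)+b))): ((a+y)+((x*9)*((x*z)+b))) -> ((a+y)+(((x*9)*(x*z))+((x*9)*b)))
Apply FACTOR at R (target: (((x*9)*(x*z))+((x*9)*b))): ((a+y)+(((x*9)*(x*z))+((x*9)*b))) -> ((a+y)+((x*9)*((x*z)+b)))
Apply DISTRIBUTE at R (target: ((x*9)*((x*z)+b))): ((a+y)+((x*9)*((x*z)+b))) -> ((a+y)+(((x*9)*(x*z))+((x*9)*b)))
Apply FACTOR at R (target: (((x*9)*(x*z))+((x*9)*b))): ((a+y)+(((x*9)*(x*z))+((x*9)*b))) -> ((a+y)+((x*9)*((x*z)+b)))
Apply DISTRIBUTE at R (target: ((x*9)*((x*z)+b))): ((a+y)+((x*9)*((x*z)+b))) -> ((a+y)+(((x*9)*(x*z))+((x*9)*b)))

Answer: ((a+y)+(((x*9)*(x*z))+((x*9)*b)))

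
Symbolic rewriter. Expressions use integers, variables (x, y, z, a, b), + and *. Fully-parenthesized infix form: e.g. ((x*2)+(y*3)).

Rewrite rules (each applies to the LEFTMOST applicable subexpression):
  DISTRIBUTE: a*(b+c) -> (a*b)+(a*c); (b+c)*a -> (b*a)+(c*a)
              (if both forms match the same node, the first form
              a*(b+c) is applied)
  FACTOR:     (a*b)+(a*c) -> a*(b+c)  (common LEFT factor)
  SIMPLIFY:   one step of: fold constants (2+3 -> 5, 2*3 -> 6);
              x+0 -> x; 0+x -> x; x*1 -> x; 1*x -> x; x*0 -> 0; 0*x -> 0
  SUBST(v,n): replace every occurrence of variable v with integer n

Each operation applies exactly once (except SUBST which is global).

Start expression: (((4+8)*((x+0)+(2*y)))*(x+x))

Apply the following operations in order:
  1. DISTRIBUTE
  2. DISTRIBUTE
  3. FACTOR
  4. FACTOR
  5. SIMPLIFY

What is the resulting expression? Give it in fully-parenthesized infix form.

Start: (((4+8)*((x+0)+(2*y)))*(x+x))
Apply DISTRIBUTE at root (target: (((4+8)*((x+0)+(2*y)))*(x+x))): (((4+8)*((x+0)+(2*y)))*(x+x)) -> ((((4+8)*((x+0)+(2*y)))*x)+(((4+8)*((x+0)+(2*y)))*x))
Apply DISTRIBUTE at LL (target: ((4+8)*((x+0)+(2*y)))): ((((4+8)*((x+0)+(2*y)))*x)+(((4+8)*((x+0)+(2*y)))*x)) -> (((((4+8)*(x+0))+((4+8)*(2*y)))*x)+(((4+8)*((x+0)+(2*y)))*x))
Apply FACTOR at LL (target: (((4+8)*(x+0))+((4+8)*(2*y)))): (((((4+8)*(x+0))+((4+8)*(2*y)))*x)+(((4+8)*((x+0)+(2*y)))*x)) -> ((((4+8)*((x+0)+(2*y)))*x)+(((4+8)*((x+0)+(2*y)))*x))
Apply FACTOR at root (target: ((((4+8)*((x+0)+(2*y)))*x)+(((4+8)*((x+0)+(2*y)))*x))): ((((4+8)*((x+0)+(2*y)))*x)+(((4+8)*((x+0)+(2*y)))*x)) -> (((4+8)*((x+0)+(2*y)))*(x+x))
Apply SIMPLIFY at LL (target: (4+8)): (((4+8)*((x+0)+(2*y)))*(x+x)) -> ((12*((x+0)+(2*y)))*(x+x))

Answer: ((12*((x+0)+(2*y)))*(x+x))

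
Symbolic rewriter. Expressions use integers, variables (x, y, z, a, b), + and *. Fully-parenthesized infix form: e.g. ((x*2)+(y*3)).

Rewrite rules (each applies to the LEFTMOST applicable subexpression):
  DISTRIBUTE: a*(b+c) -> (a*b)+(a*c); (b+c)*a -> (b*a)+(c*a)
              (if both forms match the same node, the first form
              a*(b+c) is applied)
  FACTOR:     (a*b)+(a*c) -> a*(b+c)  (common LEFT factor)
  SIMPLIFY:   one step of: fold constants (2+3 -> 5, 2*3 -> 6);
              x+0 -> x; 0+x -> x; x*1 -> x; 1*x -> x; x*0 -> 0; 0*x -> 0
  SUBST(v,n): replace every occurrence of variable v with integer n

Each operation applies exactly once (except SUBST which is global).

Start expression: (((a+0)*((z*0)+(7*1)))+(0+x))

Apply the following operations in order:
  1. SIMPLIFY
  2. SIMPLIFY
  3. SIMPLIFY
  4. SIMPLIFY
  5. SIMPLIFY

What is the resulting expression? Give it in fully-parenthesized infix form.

Answer: ((a*7)+x)

Derivation:
Start: (((a+0)*((z*0)+(7*1)))+(0+x))
Apply SIMPLIFY at LL (target: (a+0)): (((a+0)*((z*0)+(7*1)))+(0+x)) -> ((a*((z*0)+(7*1)))+(0+x))
Apply SIMPLIFY at LRL (target: (z*0)): ((a*((z*0)+(7*1)))+(0+x)) -> ((a*(0+(7*1)))+(0+x))
Apply SIMPLIFY at LR (target: (0+(7*1))): ((a*(0+(7*1)))+(0+x)) -> ((a*(7*1))+(0+x))
Apply SIMPLIFY at LR (target: (7*1)): ((a*(7*1))+(0+x)) -> ((a*7)+(0+x))
Apply SIMPLIFY at R (target: (0+x)): ((a*7)+(0+x)) -> ((a*7)+x)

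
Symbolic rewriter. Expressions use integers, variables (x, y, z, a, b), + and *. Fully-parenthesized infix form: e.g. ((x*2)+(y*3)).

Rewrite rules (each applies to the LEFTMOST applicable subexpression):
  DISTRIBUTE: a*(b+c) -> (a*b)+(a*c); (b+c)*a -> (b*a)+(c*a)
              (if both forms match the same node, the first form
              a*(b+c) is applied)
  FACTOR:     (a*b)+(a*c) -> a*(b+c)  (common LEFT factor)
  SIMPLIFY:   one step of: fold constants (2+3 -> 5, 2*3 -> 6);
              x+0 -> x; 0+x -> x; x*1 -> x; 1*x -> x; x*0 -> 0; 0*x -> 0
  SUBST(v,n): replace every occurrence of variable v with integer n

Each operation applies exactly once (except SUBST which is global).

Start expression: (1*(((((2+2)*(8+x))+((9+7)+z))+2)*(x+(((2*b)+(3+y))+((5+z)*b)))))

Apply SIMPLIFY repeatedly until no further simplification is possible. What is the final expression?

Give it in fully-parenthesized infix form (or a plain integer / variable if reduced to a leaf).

Start: (1*(((((2+2)*(8+x))+((9+7)+z))+2)*(x+(((2*b)+(3+y))+((5+z)*b)))))
Step 1: at root: (1*(((((2+2)*(8+x))+((9+7)+z))+2)*(x+(((2*b)+(3+y))+((5+z)*b))))) -> (((((2+2)*(8+x))+((9+7)+z))+2)*(x+(((2*b)+(3+y))+((5+z)*b)))); overall: (1*(((((2+2)*(8+x))+((9+7)+z))+2)*(x+(((2*b)+(3+y))+((5+z)*b))))) -> (((((2+2)*(8+x))+((9+7)+z))+2)*(x+(((2*b)+(3+y))+((5+z)*b))))
Step 2: at LLLL: (2+2) -> 4; overall: (((((2+2)*(8+x))+((9+7)+z))+2)*(x+(((2*b)+(3+y))+((5+z)*b)))) -> ((((4*(8+x))+((9+7)+z))+2)*(x+(((2*b)+(3+y))+((5+z)*b))))
Step 3: at LLRL: (9+7) -> 16; overall: ((((4*(8+x))+((9+7)+z))+2)*(x+(((2*b)+(3+y))+((5+z)*b)))) -> ((((4*(8+x))+(16+z))+2)*(x+(((2*b)+(3+y))+((5+z)*b))))
Fixed point: ((((4*(8+x))+(16+z))+2)*(x+(((2*b)+(3+y))+((5+z)*b))))

Answer: ((((4*(8+x))+(16+z))+2)*(x+(((2*b)+(3+y))+((5+z)*b))))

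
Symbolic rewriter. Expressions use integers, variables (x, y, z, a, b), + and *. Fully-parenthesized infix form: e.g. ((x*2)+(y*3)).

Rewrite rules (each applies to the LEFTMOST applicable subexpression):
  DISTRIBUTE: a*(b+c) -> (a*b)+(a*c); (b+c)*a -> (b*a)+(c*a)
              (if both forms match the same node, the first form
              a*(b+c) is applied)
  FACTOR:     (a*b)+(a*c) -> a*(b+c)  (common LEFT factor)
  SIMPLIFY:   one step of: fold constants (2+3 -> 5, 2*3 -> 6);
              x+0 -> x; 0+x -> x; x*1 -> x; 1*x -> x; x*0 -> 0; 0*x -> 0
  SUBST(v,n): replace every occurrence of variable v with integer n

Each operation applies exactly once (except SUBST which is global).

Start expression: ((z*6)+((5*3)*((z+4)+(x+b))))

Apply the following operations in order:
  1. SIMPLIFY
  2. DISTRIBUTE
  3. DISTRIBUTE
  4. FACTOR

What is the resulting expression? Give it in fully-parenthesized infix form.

Start: ((z*6)+((5*3)*((z+4)+(x+b))))
Apply SIMPLIFY at RL (target: (5*3)): ((z*6)+((5*3)*((z+4)+(x+b)))) -> ((z*6)+(15*((z+4)+(x+b))))
Apply DISTRIBUTE at R (target: (15*((z+4)+(x+b)))): ((z*6)+(15*((z+4)+(x+b)))) -> ((z*6)+((15*(z+4))+(15*(x+b))))
Apply DISTRIBUTE at RL (target: (15*(z+4))): ((z*6)+((15*(z+4))+(15*(x+b)))) -> ((z*6)+(((15*z)+(15*4))+(15*(x+b))))
Apply FACTOR at RL (target: ((15*z)+(15*4))): ((z*6)+(((15*z)+(15*4))+(15*(x+b)))) -> ((z*6)+((15*(z+4))+(15*(x+b))))

Answer: ((z*6)+((15*(z+4))+(15*(x+b))))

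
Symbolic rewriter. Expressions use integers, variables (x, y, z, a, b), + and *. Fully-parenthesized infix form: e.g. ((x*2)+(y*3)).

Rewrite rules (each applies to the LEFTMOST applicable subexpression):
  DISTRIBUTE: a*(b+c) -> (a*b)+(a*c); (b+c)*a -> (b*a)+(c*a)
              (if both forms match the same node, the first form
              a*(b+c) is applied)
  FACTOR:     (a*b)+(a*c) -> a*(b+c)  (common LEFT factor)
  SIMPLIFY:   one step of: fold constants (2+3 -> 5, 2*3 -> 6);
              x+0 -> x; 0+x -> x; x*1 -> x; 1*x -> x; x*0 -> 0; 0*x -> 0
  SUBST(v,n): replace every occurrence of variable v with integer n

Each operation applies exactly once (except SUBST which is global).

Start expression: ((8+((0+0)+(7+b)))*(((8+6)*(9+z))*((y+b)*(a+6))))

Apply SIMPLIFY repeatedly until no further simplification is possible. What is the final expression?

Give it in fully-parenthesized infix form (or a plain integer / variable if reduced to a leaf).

Start: ((8+((0+0)+(7+b)))*(((8+6)*(9+z))*((y+b)*(a+6))))
Step 1: at LRL: (0+0) -> 0; overall: ((8+((0+0)+(7+b)))*(((8+6)*(9+z))*((y+b)*(a+6)))) -> ((8+(0+(7+b)))*(((8+6)*(9+z))*((y+b)*(a+6))))
Step 2: at LR: (0+(7+b)) -> (7+b); overall: ((8+(0+(7+b)))*(((8+6)*(9+z))*((y+b)*(a+6)))) -> ((8+(7+b))*(((8+6)*(9+z))*((y+b)*(a+6))))
Step 3: at RLL: (8+6) -> 14; overall: ((8+(7+b))*(((8+6)*(9+z))*((y+b)*(a+6)))) -> ((8+(7+b))*((14*(9+z))*((y+b)*(a+6))))
Fixed point: ((8+(7+b))*((14*(9+z))*((y+b)*(a+6))))

Answer: ((8+(7+b))*((14*(9+z))*((y+b)*(a+6))))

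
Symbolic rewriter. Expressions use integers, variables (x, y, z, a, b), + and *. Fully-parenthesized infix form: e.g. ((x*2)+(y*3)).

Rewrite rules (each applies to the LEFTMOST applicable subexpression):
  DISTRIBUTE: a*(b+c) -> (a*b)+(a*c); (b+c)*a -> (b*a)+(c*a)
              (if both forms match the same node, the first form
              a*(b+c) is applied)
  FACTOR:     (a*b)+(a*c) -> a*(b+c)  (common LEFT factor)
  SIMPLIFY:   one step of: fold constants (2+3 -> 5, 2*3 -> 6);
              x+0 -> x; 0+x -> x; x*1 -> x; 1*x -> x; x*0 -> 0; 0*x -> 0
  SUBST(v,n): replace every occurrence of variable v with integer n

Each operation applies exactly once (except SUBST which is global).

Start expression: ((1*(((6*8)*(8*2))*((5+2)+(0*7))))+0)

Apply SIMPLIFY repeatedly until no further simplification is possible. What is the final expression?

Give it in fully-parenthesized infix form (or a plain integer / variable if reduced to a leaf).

Start: ((1*(((6*8)*(8*2))*((5+2)+(0*7))))+0)
Step 1: at root: ((1*(((6*8)*(8*2))*((5+2)+(0*7))))+0) -> (1*(((6*8)*(8*2))*((5+2)+(0*7)))); overall: ((1*(((6*8)*(8*2))*((5+2)+(0*7))))+0) -> (1*(((6*8)*(8*2))*((5+2)+(0*7))))
Step 2: at root: (1*(((6*8)*(8*2))*((5+2)+(0*7)))) -> (((6*8)*(8*2))*((5+2)+(0*7))); overall: (1*(((6*8)*(8*2))*((5+2)+(0*7)))) -> (((6*8)*(8*2))*((5+2)+(0*7)))
Step 3: at LL: (6*8) -> 48; overall: (((6*8)*(8*2))*((5+2)+(0*7))) -> ((48*(8*2))*((5+2)+(0*7)))
Step 4: at LR: (8*2) -> 16; overall: ((48*(8*2))*((5+2)+(0*7))) -> ((48*16)*((5+2)+(0*7)))
Step 5: at L: (48*16) -> 768; overall: ((48*16)*((5+2)+(0*7))) -> (768*((5+2)+(0*7)))
Step 6: at RL: (5+2) -> 7; overall: (768*((5+2)+(0*7))) -> (768*(7+(0*7)))
Step 7: at RR: (0*7) -> 0; overall: (768*(7+(0*7))) -> (768*(7+0))
Step 8: at R: (7+0) -> 7; overall: (768*(7+0)) -> (768*7)
Step 9: at root: (768*7) -> 5376; overall: (768*7) -> 5376
Fixed point: 5376

Answer: 5376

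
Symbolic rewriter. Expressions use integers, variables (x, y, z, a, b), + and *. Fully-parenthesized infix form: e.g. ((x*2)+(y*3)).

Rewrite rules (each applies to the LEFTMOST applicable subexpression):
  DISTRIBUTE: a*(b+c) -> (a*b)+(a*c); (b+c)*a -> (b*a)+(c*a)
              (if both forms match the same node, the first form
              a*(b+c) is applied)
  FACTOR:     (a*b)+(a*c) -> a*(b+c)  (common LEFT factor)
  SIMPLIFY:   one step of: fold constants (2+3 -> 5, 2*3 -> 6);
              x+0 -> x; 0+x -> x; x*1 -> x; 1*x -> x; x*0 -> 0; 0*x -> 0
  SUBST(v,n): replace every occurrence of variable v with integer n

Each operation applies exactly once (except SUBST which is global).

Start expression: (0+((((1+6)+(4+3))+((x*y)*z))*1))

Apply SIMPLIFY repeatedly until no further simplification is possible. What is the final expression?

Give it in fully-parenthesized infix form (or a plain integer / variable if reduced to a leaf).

Answer: (14+((x*y)*z))

Derivation:
Start: (0+((((1+6)+(4+3))+((x*y)*z))*1))
Step 1: at root: (0+((((1+6)+(4+3))+((x*y)*z))*1)) -> ((((1+6)+(4+3))+((x*y)*z))*1); overall: (0+((((1+6)+(4+3))+((x*y)*z))*1)) -> ((((1+6)+(4+3))+((x*y)*z))*1)
Step 2: at root: ((((1+6)+(4+3))+((x*y)*z))*1) -> (((1+6)+(4+3))+((x*y)*z)); overall: ((((1+6)+(4+3))+((x*y)*z))*1) -> (((1+6)+(4+3))+((x*y)*z))
Step 3: at LL: (1+6) -> 7; overall: (((1+6)+(4+3))+((x*y)*z)) -> ((7+(4+3))+((x*y)*z))
Step 4: at LR: (4+3) -> 7; overall: ((7+(4+3))+((x*y)*z)) -> ((7+7)+((x*y)*z))
Step 5: at L: (7+7) -> 14; overall: ((7+7)+((x*y)*z)) -> (14+((x*y)*z))
Fixed point: (14+((x*y)*z))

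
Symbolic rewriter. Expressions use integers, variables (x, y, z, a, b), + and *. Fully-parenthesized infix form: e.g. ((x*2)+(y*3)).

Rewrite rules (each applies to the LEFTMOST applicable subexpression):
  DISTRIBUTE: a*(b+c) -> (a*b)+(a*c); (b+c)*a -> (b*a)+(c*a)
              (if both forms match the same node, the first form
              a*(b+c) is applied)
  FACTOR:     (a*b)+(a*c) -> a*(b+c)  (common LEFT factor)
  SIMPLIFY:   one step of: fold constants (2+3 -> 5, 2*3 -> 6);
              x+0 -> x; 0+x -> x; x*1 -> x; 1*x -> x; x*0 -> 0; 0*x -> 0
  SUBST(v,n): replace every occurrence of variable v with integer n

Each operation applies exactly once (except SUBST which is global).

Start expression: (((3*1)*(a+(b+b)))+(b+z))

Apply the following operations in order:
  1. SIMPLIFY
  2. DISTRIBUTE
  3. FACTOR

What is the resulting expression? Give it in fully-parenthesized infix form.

Start: (((3*1)*(a+(b+b)))+(b+z))
Apply SIMPLIFY at LL (target: (3*1)): (((3*1)*(a+(b+b)))+(b+z)) -> ((3*(a+(b+b)))+(b+z))
Apply DISTRIBUTE at L (target: (3*(a+(b+b)))): ((3*(a+(b+b)))+(b+z)) -> (((3*a)+(3*(b+b)))+(b+z))
Apply FACTOR at L (target: ((3*a)+(3*(b+b)))): (((3*a)+(3*(b+b)))+(b+z)) -> ((3*(a+(b+b)))+(b+z))

Answer: ((3*(a+(b+b)))+(b+z))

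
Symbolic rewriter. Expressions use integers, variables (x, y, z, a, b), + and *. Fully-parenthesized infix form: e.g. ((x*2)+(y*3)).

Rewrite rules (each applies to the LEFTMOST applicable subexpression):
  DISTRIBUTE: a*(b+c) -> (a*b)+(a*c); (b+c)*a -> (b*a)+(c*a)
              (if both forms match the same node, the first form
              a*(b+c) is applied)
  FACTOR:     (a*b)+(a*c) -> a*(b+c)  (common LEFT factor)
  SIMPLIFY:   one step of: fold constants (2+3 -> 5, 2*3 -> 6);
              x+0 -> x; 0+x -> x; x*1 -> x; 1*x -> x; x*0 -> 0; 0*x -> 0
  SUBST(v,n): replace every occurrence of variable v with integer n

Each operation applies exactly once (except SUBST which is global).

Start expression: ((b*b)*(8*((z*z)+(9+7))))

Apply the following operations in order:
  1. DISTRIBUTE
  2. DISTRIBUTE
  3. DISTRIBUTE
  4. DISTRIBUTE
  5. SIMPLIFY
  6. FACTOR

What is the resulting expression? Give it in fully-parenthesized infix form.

Start: ((b*b)*(8*((z*z)+(9+7))))
Apply DISTRIBUTE at R (target: (8*((z*z)+(9+7)))): ((b*b)*(8*((z*z)+(9+7)))) -> ((b*b)*((8*(z*z))+(8*(9+7))))
Apply DISTRIBUTE at root (target: ((b*b)*((8*(z*z))+(8*(9+7))))): ((b*b)*((8*(z*z))+(8*(9+7)))) -> (((b*b)*(8*(z*z)))+((b*b)*(8*(9+7))))
Apply DISTRIBUTE at RR (target: (8*(9+7))): (((b*b)*(8*(z*z)))+((b*b)*(8*(9+7)))) -> (((b*b)*(8*(z*z)))+((b*b)*((8*9)+(8*7))))
Apply DISTRIBUTE at R (target: ((b*b)*((8*9)+(8*7)))): (((b*b)*(8*(z*z)))+((b*b)*((8*9)+(8*7)))) -> (((b*b)*(8*(z*z)))+(((b*b)*(8*9))+((b*b)*(8*7))))
Apply SIMPLIFY at RLR (target: (8*9)): (((b*b)*(8*(z*z)))+(((b*b)*(8*9))+((b*b)*(8*7)))) -> (((b*b)*(8*(z*z)))+(((b*b)*72)+((b*b)*(8*7))))
Apply FACTOR at R (target: (((b*b)*72)+((b*b)*(8*7)))): (((b*b)*(8*(z*z)))+(((b*b)*72)+((b*b)*(8*7)))) -> (((b*b)*(8*(z*z)))+((b*b)*(72+(8*7))))

Answer: (((b*b)*(8*(z*z)))+((b*b)*(72+(8*7))))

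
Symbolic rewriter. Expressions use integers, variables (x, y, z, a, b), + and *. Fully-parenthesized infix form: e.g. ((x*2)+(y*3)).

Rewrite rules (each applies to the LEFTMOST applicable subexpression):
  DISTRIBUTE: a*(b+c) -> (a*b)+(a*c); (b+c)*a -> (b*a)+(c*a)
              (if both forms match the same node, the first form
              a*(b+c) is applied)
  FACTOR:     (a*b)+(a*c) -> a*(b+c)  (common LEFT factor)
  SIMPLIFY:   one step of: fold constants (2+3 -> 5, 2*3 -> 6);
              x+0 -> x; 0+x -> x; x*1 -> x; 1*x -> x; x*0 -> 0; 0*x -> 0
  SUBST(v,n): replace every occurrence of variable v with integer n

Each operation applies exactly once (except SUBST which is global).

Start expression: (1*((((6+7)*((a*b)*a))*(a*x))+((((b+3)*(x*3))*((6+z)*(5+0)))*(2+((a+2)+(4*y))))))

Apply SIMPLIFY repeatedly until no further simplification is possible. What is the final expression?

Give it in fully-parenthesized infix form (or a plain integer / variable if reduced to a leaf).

Answer: (((13*((a*b)*a))*(a*x))+((((b+3)*(x*3))*((6+z)*5))*(2+((a+2)+(4*y)))))

Derivation:
Start: (1*((((6+7)*((a*b)*a))*(a*x))+((((b+3)*(x*3))*((6+z)*(5+0)))*(2+((a+2)+(4*y))))))
Step 1: at root: (1*((((6+7)*((a*b)*a))*(a*x))+((((b+3)*(x*3))*((6+z)*(5+0)))*(2+((a+2)+(4*y)))))) -> ((((6+7)*((a*b)*a))*(a*x))+((((b+3)*(x*3))*((6+z)*(5+0)))*(2+((a+2)+(4*y))))); overall: (1*((((6+7)*((a*b)*a))*(a*x))+((((b+3)*(x*3))*((6+z)*(5+0)))*(2+((a+2)+(4*y)))))) -> ((((6+7)*((a*b)*a))*(a*x))+((((b+3)*(x*3))*((6+z)*(5+0)))*(2+((a+2)+(4*y)))))
Step 2: at LLL: (6+7) -> 13; overall: ((((6+7)*((a*b)*a))*(a*x))+((((b+3)*(x*3))*((6+z)*(5+0)))*(2+((a+2)+(4*y))))) -> (((13*((a*b)*a))*(a*x))+((((b+3)*(x*3))*((6+z)*(5+0)))*(2+((a+2)+(4*y)))))
Step 3: at RLRR: (5+0) -> 5; overall: (((13*((a*b)*a))*(a*x))+((((b+3)*(x*3))*((6+z)*(5+0)))*(2+((a+2)+(4*y))))) -> (((13*((a*b)*a))*(a*x))+((((b+3)*(x*3))*((6+z)*5))*(2+((a+2)+(4*y)))))
Fixed point: (((13*((a*b)*a))*(a*x))+((((b+3)*(x*3))*((6+z)*5))*(2+((a+2)+(4*y)))))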